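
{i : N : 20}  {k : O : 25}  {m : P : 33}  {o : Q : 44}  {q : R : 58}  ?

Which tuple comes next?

First letter: letters move forward 2 places in the alphabet, so i, k, m, o, q → s.
Second letter: letters move forward 1 place in the alphabet; N, O, P, Q, R → S.
Third entry: differences are 5, 8, 11, … (increasing by 3 each time), so 20, 25, 33, 44, 58 → 75.
So the next tuple is {s : S : 75}.

{s : S : 75}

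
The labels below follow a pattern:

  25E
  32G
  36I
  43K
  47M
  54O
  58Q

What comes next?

65S

For the first component, alternating steps +7, +4, +7, +4, …: 25, 32, 36, 43, 47, 54, 58 → 65.
Letter — letters move forward 2 places in the alphabet: E, G, I, K, M, O, Q → S.
Putting it together: 65S.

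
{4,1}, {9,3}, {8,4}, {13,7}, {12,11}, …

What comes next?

{17,18}

First component: alternating steps +5, −1, +5, −1, …; 4, 9, 8, 13, 12 → 17.
Second component: each term is the sum of the two before it; 1, 3, 4, 7, 11 → 18.
Combining the parts gives {17,18}.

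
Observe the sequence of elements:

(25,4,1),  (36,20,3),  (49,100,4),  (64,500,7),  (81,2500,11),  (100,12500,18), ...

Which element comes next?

First value: 25, 36, 49, 64, 81, 100 → 121 (perfect squares: 5², 6², 7², …).
Second value: 4, 20, 100, 500, 2500, 12500 → 62500 (×5 each step).
Third value: each term is the sum of the two before it, so 1, 3, 4, 7, 11, 18 → 29.
So the next element is (121,62500,29).

(121,62500,29)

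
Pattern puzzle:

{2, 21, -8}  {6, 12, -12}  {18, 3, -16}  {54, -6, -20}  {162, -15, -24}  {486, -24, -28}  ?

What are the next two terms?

{1458, -33, -32}, {4374, -42, -36}

First coordinate: ×3 each step; 2, 6, 18, 54, 162, 486 → 1458 → 4374.
Second coordinate goes 21, 12, 3, -6, -15, -24 → -33 → -42 (−9 each step).
Third coordinate: −4 each step, so -8, -12, -16, -20, -24, -28 → -32 → -36.
So the next two terms are {1458, -33, -32} and {4374, -42, -36}.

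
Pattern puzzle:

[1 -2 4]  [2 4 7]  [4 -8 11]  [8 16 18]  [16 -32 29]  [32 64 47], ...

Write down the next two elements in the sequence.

[64 -128 76], [128 256 123]

First part: 1, 2, 4, 8, 16, 32 → 64 → 128 (×2 each step).
Second part goes -2, 4, -8, 16, -32, 64 → -128 → 256 (×(-2) each step).
Third part — each term is the sum of the two before it: 4, 7, 11, 18, 29, 47 → 76 → 123.
Putting the parts together: [64 -128 76] and then [128 256 123].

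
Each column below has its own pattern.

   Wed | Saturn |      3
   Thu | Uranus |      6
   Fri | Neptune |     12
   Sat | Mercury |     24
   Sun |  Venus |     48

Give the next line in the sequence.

Mon  Earth  96

Day — runs through the weekdays Mon→Sun: Wed, Thu, Fri, Sat, Sun → Mon.
Planet: runs through the planets Mercury→Neptune; Saturn, Uranus, Neptune, Mercury, Venus → Earth.
Third component goes 3, 6, 12, 24, 48 → 96 (×2 each step).
Putting it together: Mon  Earth  96.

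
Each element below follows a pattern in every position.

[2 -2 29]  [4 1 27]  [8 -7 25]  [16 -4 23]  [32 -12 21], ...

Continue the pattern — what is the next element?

First coordinate: ×2 each step; 2, 4, 8, 16, 32 → 64.
Second coordinate: -2, 1, -7, -4, -12 → -9 (alternating steps +3, −8, +3, −8, …).
Third coordinate: −2 each step; 29, 27, 25, 23, 21 → 19.
Putting it together: [64 -9 19].

[64 -9 19]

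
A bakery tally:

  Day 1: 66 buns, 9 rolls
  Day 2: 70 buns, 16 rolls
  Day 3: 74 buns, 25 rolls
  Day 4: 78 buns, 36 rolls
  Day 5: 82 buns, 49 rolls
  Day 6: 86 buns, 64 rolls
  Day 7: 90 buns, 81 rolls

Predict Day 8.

94 buns, 100 rolls

For the buns, +4 each step: 66, 70, 74, 78, 82, 86, 90 → 94.
Rolls: perfect squares: 3², 4², 5², …, so 9, 16, 25, 36, 49, 64, 81 → 100.
Combining the parts gives 94 buns, 100 rolls.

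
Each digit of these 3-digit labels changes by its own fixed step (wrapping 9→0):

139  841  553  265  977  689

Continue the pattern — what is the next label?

First digit — −3 each step, mod 10: 1, 8, 5, 2, 9, 6 → 3.
Second digit: 3, 4, 5, 6, 7, 8 → 9 (+1 each step, mod 10).
Third digit goes 9, 1, 3, 5, 7, 9 → 1 (+2 each step, mod 10).
Combining the parts gives 391.

391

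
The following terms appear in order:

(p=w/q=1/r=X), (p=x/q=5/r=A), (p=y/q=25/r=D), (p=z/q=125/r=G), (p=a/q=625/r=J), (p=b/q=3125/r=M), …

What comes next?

P goes w, x, y, z, a, b → c (letters move forward 1 place in the alphabet, wrapping Z→A).
Q: ×5 each step, so 1, 5, 25, 125, 625, 3125 → 15625.
R goes X, A, D, G, J, M → P (letters move forward 3 places in the alphabet, wrapping Z→A).
So the next term is (p=c/q=15625/r=P).

(p=c/q=15625/r=P)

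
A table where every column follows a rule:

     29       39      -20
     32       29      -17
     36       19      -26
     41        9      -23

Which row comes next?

For the first component, differences are 3, 4, 5, … (increasing by 1 each time): 29, 32, 36, 41 → 47.
Second component — −10 each step: 39, 29, 19, 9 → -1.
Third component: alternating steps +3, −9, +3, −9, …, so -20, -17, -26, -23 → -32.
Putting it together: 47  -1  -32.

47  -1  -32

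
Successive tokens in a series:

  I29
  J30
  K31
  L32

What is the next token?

Letter: letters move forward 1 place in the alphabet; I, J, K, L → M.
For the second component, +1 each step: 29, 30, 31, 32 → 33.
So the next token is M33.

M33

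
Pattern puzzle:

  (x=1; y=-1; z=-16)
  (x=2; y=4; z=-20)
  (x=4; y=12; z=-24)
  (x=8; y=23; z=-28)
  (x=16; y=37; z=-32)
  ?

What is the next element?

(x=32; y=54; z=-36)

X — ×2 each step: 1, 2, 4, 8, 16 → 32.
Y: -1, 4, 12, 23, 37 → 54 (differences are 5, 8, 11, … (increasing by 3 each time)).
For the z, −4 each step: -16, -20, -24, -28, -32 → -36.
So the next element is (x=32; y=54; z=-36).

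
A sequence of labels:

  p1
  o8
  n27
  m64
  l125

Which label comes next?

k216

Letter: letters move back 1 place in the alphabet; p, o, n, m, l → k.
Second component — perfect cubes: 1³, 2³, 3³, …: 1, 8, 27, 64, 125 → 216.
So the next label is k216.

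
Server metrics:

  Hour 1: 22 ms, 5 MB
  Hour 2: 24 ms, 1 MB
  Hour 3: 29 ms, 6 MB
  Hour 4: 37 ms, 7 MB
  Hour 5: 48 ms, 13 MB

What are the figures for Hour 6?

Ms: 22, 24, 29, 37, 48 → 62 (differences are 2, 5, 8, … (increasing by 3 each time)).
MB: 5, 1, 6, 7, 13 → 20 (each term is the sum of the two before it).
Combining the parts gives 62 ms, 20 MB.

62 ms, 20 MB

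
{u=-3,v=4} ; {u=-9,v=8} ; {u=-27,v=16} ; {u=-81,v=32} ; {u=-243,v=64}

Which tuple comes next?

{u=-729,v=128}

U goes -3, -9, -27, -81, -243 → -729 (×3 each step).
V: 4, 8, 16, 32, 64 → 128 (×2 each step).
So the next tuple is {u=-729,v=128}.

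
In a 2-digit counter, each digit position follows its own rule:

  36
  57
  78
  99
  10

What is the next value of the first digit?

3

First digit: 3, 5, 7, 9, 1 → 3 (+2 each step, mod 10).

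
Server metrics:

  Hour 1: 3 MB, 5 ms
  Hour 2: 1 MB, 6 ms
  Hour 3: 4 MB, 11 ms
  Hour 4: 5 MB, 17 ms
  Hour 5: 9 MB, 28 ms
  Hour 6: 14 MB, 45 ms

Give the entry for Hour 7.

MB: each term is the sum of the two before it; 3, 1, 4, 5, 9, 14 → 23.
Ms: each term is the sum of the two before it; 5, 6, 11, 17, 28, 45 → 73.
Putting it together: 23 MB, 73 ms.

23 MB, 73 ms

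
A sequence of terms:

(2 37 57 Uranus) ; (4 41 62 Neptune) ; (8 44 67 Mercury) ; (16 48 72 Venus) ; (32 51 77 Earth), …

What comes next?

First component: 2, 4, 8, 16, 32 → 64 (×2 each step).
For the second component, alternating steps +4, +3, +4, +3, …: 37, 41, 44, 48, 51 → 55.
For the third component, +5 each step: 57, 62, 67, 72, 77 → 82.
Planet: Uranus, Neptune, Mercury, Venus, Earth → Mars (runs through the planets Mercury→Neptune).
Putting it together: (64 55 82 Mars).

(64 55 82 Mars)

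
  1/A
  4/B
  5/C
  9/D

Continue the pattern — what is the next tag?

For the first component, each term is the sum of the two before it: 1, 4, 5, 9 → 14.
Letter: letters move forward 1 place in the alphabet, so A, B, C, D → E.
Putting it together: 14/E.

14/E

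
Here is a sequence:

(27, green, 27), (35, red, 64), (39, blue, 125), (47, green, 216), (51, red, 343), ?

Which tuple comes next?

First slot: 27, 35, 39, 47, 51 → 59 (alternating steps +8, +4, +8, +4, …).
Colour: green, red, blue, green, red → blue (repeats green → red → blue).
For the third slot, perfect cubes: 3³, 4³, 5³, …: 27, 64, 125, 216, 343 → 512.
Combining the parts gives (59, blue, 512).

(59, blue, 512)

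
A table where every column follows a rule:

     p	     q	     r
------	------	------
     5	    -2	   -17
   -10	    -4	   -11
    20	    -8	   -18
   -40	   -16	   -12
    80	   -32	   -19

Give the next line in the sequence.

For the column p, ×(-2) each step: 5, -10, 20, -40, 80 → -160.
Column q: -2, -4, -8, -16, -32 → -64 (×2 each step).
Column r: -17, -11, -18, -12, -19 → -13 (alternating steps +6, −7, +6, −7, …).
Putting it together: -160  -64  -13.

-160  -64  -13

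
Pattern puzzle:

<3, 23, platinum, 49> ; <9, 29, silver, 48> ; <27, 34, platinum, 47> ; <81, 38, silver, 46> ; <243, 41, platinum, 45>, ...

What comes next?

<729, 43, silver, 44>

First coordinate goes 3, 9, 27, 81, 243 → 729 (×3 each step).
Second coordinate: differences are 6, 5, 4, … (decreasing by 1 each time), so 23, 29, 34, 38, 41 → 43.
Metal: platinum, silver, platinum, silver, platinum → silver (alternates platinum ↔ silver).
Fourth coordinate goes 49, 48, 47, 46, 45 → 44 (−1 each step).
So the next 4-tuple is <729, 43, silver, 44>.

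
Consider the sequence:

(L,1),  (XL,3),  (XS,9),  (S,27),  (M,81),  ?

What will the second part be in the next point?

Second part goes 1, 3, 9, 27, 81 → 243 (×3 each step).

243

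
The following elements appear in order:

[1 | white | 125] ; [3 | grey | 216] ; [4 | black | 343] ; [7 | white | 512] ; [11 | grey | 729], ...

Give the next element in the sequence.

First coordinate — each term is the sum of the two before it: 1, 3, 4, 7, 11 → 18.
Shade — repeats white → grey → black: white, grey, black, white, grey → black.
Third coordinate: perfect cubes: 5³, 6³, 7³, …, so 125, 216, 343, 512, 729 → 1000.
Putting it together: [18 | black | 1000].

[18 | black | 1000]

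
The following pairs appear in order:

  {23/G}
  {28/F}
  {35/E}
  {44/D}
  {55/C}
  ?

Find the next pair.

{68/B}

For the first slot, differences are 5, 7, 9, … (increasing by 2 each time): 23, 28, 35, 44, 55 → 68.
Letter: G, F, E, D, C → B (letters move back 1 place in the alphabet).
So the next pair is {68/B}.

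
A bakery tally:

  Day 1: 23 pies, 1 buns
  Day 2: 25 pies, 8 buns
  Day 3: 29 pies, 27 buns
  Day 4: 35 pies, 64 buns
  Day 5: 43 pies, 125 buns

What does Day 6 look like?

For the pies, differences are 2, 4, 6, … (increasing by 2 each time): 23, 25, 29, 35, 43 → 53.
Buns: perfect cubes: 1³, 2³, 3³, …, so 1, 8, 27, 64, 125 → 216.
Putting it together: 53 pies, 216 buns.

53 pies, 216 buns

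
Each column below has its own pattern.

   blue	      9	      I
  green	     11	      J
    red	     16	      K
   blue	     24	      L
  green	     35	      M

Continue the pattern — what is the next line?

red  49  N

Colour goes blue, green, red, blue, green → red (repeats blue → green → red).
For the second component, differences are 2, 5, 8, … (increasing by 3 each time): 9, 11, 16, 24, 35 → 49.
Letter goes I, J, K, L, M → N (letters move forward 1 place in the alphabet).
So the next line is red  49  N.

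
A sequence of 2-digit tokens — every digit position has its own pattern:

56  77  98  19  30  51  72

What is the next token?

First digit: +2 each step, mod 10, so 5, 7, 9, 1, 3, 5, 7 → 9.
Second digit goes 6, 7, 8, 9, 0, 1, 2 → 3 (+1 each step, mod 10).
Putting it together: 93.

93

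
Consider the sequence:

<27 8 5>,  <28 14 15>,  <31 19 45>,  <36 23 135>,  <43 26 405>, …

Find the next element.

<52 28 1215>

First part goes 27, 28, 31, 36, 43 → 52 (differences are 1, 3, 5, … (increasing by 2 each time)).
Second part goes 8, 14, 19, 23, 26 → 28 (differences are 6, 5, 4, … (decreasing by 1 each time)).
Third part — ×3 each step: 5, 15, 45, 135, 405 → 1215.
So the next element is <52 28 1215>.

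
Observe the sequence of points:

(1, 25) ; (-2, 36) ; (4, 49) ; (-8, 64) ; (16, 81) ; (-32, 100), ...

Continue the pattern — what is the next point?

(64, 121)

First value — ×(-2) each step: 1, -2, 4, -8, 16, -32 → 64.
Second value: 25, 36, 49, 64, 81, 100 → 121 (perfect squares: 5², 6², 7², …).
So the next point is (64, 121).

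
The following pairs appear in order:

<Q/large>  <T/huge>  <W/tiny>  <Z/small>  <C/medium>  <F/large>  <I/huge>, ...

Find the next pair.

<L/tiny>

Letter: letters move forward 3 places in the alphabet, wrapping Z→A, so Q, T, W, Z, C, F, I → L.
For the size, repeats large → huge → tiny → small → medium: large, huge, tiny, small, medium, large, huge → tiny.
So the next pair is <L/tiny>.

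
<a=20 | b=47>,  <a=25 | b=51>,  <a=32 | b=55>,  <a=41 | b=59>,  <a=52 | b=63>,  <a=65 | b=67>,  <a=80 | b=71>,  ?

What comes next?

<a=97 | b=75>

A goes 20, 25, 32, 41, 52, 65, 80 → 97 (differences are 5, 7, 9, … (increasing by 2 each time)).
B — +4 each step: 47, 51, 55, 59, 63, 67, 71 → 75.
Combining the parts gives <a=97 | b=75>.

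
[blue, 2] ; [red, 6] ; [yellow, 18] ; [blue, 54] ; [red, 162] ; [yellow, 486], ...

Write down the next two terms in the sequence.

Colour: repeats blue → red → yellow; blue, red, yellow, blue, red, yellow → blue → red.
Second part — ×3 each step: 2, 6, 18, 54, 162, 486 → 1458 → 4374.
Putting the parts together: [blue, 1458] and then [red, 4374].

[blue, 1458], [red, 4374]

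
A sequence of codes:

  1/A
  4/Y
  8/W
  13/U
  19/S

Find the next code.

First component: differences are 3, 4, 5, … (increasing by 1 each time), so 1, 4, 8, 13, 19 → 26.
For the letter, letters move back 2 places in the alphabet, wrapping A→Z: A, Y, W, U, S → Q.
Putting it together: 26/Q.

26/Q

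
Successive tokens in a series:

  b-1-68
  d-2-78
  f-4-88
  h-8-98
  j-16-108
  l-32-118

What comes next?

Letter — letters move forward 2 places in the alphabet: b, d, f, h, j, l → n.
For the second component, ×2 each step: 1, 2, 4, 8, 16, 32 → 64.
Third component — +10 each step: 68, 78, 88, 98, 108, 118 → 128.
Putting it together: n-64-128.

n-64-128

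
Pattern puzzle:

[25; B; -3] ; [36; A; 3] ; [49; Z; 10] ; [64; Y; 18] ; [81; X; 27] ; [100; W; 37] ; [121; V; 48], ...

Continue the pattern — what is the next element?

[144; U; 60]

For the first coordinate, perfect squares: 5², 6², 7², …: 25, 36, 49, 64, 81, 100, 121 → 144.
For the letter, letters move back 1 place in the alphabet, wrapping A→Z: B, A, Z, Y, X, W, V → U.
Third coordinate: differences are 6, 7, 8, … (increasing by 1 each time); -3, 3, 10, 18, 27, 37, 48 → 60.
Putting it together: [144; U; 60].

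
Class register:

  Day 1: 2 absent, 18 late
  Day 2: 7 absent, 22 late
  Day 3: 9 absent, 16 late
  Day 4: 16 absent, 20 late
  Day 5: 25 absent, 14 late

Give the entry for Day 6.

Absent: each term is the sum of the two before it, so 2, 7, 9, 16, 25 → 41.
Late: alternating steps +4, −6, +4, −6, …, so 18, 22, 16, 20, 14 → 18.
So the next line is 41 absent, 18 late.

41 absent, 18 late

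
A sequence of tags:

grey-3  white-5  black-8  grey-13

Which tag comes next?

white-21

Shade goes grey, white, black, grey → white (repeats grey → white → black).
Second component: each term is the sum of the two before it, so 3, 5, 8, 13 → 21.
Putting it together: white-21.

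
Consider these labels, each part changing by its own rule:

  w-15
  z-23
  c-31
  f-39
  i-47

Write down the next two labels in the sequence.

l-55, o-63

For the letter, letters move forward 3 places in the alphabet, wrapping Z→A: w, z, c, f, i → l → o.
Second component: +8 each step; 15, 23, 31, 39, 47 → 55 → 63.
Putting the parts together: l-55 and then o-63.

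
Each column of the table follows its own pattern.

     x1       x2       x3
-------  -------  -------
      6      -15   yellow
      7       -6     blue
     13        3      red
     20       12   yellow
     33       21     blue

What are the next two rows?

For the column x1, each term is the sum of the two before it: 6, 7, 13, 20, 33 → 53 → 86.
Column x2: +9 each step; -15, -6, 3, 12, 21 → 30 → 39.
Column x3: repeats yellow → blue → red, so yellow, blue, red, yellow, blue → red → yellow.
Putting the parts together: 53  30  red and then 86  39  yellow.

53  30  red; 86  39  yellow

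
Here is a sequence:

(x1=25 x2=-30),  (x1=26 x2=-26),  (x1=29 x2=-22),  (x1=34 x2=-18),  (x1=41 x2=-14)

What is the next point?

X1: 25, 26, 29, 34, 41 → 50 (differences are 1, 3, 5, … (increasing by 2 each time)).
X2 — +4 each step: -30, -26, -22, -18, -14 → -10.
So the next point is (x1=50 x2=-10).

(x1=50 x2=-10)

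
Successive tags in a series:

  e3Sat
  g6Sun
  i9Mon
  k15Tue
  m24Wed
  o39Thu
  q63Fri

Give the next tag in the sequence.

s102Sat

Letter: letters move forward 2 places in the alphabet, so e, g, i, k, m, o, q → s.
Second component goes 3, 6, 9, 15, 24, 39, 63 → 102 (each term is the sum of the two before it).
For the day, runs through the weekdays Mon→Sun: Sat, Sun, Mon, Tue, Wed, Thu, Fri → Sat.
So the next tag is s102Sat.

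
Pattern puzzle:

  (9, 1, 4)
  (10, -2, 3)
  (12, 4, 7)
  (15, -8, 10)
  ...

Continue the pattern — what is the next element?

First part: differences are 1, 2, 3, … (increasing by 1 each time), so 9, 10, 12, 15 → 19.
For the second part, ×(-2) each step: 1, -2, 4, -8 → 16.
Third part goes 4, 3, 7, 10 → 17 (each term is the sum of the two before it).
So the next element is (19, 16, 17).

(19, 16, 17)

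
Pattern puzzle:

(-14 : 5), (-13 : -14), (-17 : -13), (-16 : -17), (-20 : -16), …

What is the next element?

(-19 : -20)

First entry: alternating steps +1, −4, +1, −4, …; -14, -13, -17, -16, -20 → -19.
Second entry: always the previous value of the first entry, so 5, -14, -13, -17, -16 → -20.
So the next element is (-19 : -20).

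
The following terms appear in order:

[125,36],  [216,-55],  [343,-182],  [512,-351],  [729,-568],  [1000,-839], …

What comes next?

[1331,-1170]

First value: perfect cubes: 5³, 6³, 7³, …; 125, 216, 343, 512, 729, 1000 → 1331.
Second value — together with the first value always sums to 161: 36, -55, -182, -351, -568, -839 → -1170.
So the next term is [1331,-1170].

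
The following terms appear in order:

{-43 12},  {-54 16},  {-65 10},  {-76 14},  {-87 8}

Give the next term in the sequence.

First slot — −11 each step: -43, -54, -65, -76, -87 → -98.
For the second slot, alternating steps +4, −6, +4, −6, …: 12, 16, 10, 14, 8 → 12.
Combining the parts gives {-98 12}.

{-98 12}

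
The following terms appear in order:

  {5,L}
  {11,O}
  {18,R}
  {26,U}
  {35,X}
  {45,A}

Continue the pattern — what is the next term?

First value: differences are 6, 7, 8, … (increasing by 1 each time), so 5, 11, 18, 26, 35, 45 → 56.
For the letter, letters move forward 3 places in the alphabet, wrapping Z→A: L, O, R, U, X, A → D.
So the next term is {56,D}.

{56,D}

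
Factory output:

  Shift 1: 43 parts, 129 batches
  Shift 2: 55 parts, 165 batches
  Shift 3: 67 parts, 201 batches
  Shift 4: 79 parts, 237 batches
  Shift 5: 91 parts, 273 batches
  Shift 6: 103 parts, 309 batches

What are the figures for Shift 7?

Parts: +12 each step, so 43, 55, 67, 79, 91, 103 → 115.
Batches: always 3 × the parts; 129, 165, 201, 237, 273, 309 → 345.
Putting it together: 115 parts, 345 batches.

115 parts, 345 batches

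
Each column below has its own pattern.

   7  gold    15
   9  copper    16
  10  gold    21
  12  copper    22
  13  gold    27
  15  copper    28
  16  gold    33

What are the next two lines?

18  copper  34; 19  gold  39

First component: alternating steps +2, +1, +2, +1, …; 7, 9, 10, 12, 13, 15, 16 → 18 → 19.
For the metal, alternates gold ↔ copper: gold, copper, gold, copper, gold, copper, gold → copper → gold.
For the third component, alternating steps +1, +5, +1, +5, …: 15, 16, 21, 22, 27, 28, 33 → 34 → 39.
Putting the parts together: 18  copper  34 and then 19  gold  39.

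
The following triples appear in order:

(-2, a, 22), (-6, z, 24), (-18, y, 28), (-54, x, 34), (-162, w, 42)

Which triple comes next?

First entry — ×3 each step: -2, -6, -18, -54, -162 → -486.
Letter — letters move back 1 place in the alphabet, wrapping A→Z: a, z, y, x, w → v.
Third entry: differences are 2, 4, 6, … (increasing by 2 each time); 22, 24, 28, 34, 42 → 52.
Putting it together: (-486, v, 52).

(-486, v, 52)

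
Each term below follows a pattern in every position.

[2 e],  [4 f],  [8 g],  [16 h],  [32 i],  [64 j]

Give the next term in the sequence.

First entry goes 2, 4, 8, 16, 32, 64 → 128 (×2 each step).
Letter: e, f, g, h, i, j → k (letters move forward 1 place in the alphabet).
Combining the parts gives [128 k].

[128 k]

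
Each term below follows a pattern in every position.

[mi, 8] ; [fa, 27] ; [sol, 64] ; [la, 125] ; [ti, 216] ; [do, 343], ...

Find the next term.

Note: runs through the solfège scale do→ti; mi, fa, sol, la, ti, do → re.
For the second slot, perfect cubes: 2³, 3³, 4³, …: 8, 27, 64, 125, 216, 343 → 512.
Putting it together: [re, 512].

[re, 512]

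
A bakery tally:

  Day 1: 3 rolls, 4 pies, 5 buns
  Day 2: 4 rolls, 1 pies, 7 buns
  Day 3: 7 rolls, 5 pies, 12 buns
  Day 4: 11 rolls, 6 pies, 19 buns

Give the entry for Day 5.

18 rolls, 11 pies, 31 buns

For the rolls, each term is the sum of the two before it: 3, 4, 7, 11 → 18.
Pies: each term is the sum of the two before it; 4, 1, 5, 6 → 11.
Buns — each term is the sum of the two before it: 5, 7, 12, 19 → 31.
Putting it together: 18 rolls, 11 pies, 31 buns.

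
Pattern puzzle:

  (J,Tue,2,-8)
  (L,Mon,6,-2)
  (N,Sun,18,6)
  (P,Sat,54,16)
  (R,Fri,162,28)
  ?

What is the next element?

(T,Thu,486,42)

Letter: letters move forward 2 places in the alphabet; J, L, N, P, R → T.
For the day, runs backward through the weekdays Mon→Sun: Tue, Mon, Sun, Sat, Fri → Thu.
Third coordinate — ×3 each step: 2, 6, 18, 54, 162 → 486.
Fourth coordinate: differences are 6, 8, 10, … (increasing by 2 each time), so -8, -2, 6, 16, 28 → 42.
So the next element is (T,Thu,486,42).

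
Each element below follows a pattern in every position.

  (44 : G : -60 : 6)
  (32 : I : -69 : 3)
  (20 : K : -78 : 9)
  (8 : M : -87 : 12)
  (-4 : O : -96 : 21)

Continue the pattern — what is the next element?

(-16 : Q : -105 : 33)

First coordinate: −12 each step, so 44, 32, 20, 8, -4 → -16.
Letter: G, I, K, M, O → Q (letters move forward 2 places in the alphabet).
Third coordinate: −9 each step; -60, -69, -78, -87, -96 → -105.
Fourth coordinate — each term is the sum of the two before it: 6, 3, 9, 12, 21 → 33.
So the next element is (-16 : Q : -105 : 33).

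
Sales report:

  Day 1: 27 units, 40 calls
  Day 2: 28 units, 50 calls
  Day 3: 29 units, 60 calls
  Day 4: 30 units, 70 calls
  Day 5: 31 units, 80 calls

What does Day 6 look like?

Units: 27, 28, 29, 30, 31 → 32 (+1 each step).
Calls — +10 each step: 40, 50, 60, 70, 80 → 90.
Putting it together: 32 units, 90 calls.

32 units, 90 calls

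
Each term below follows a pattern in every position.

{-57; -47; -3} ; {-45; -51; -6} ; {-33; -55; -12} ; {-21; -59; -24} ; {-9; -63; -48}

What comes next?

First component goes -57, -45, -33, -21, -9 → 3 (+12 each step).
Second component goes -47, -51, -55, -59, -63 → -67 (−4 each step).
Third component: ×2 each step, so -3, -6, -12, -24, -48 → -96.
Combining the parts gives {3; -67; -96}.

{3; -67; -96}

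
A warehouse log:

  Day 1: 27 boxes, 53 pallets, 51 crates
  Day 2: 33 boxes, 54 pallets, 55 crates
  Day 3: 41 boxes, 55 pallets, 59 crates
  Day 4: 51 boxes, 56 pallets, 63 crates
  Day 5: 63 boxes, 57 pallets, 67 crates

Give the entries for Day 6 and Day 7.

77 boxes, 58 pallets, 71 crates; 93 boxes, 59 pallets, 75 crates

Boxes — differences are 6, 8, 10, … (increasing by 2 each time): 27, 33, 41, 51, 63 → 77 → 93.
Pallets: 53, 54, 55, 56, 57 → 58 → 59 (+1 each step).
Crates: 51, 55, 59, 63, 67 → 71 → 75 (+4 each step).
So the next two records are 77 boxes, 58 pallets, 71 crates and 93 boxes, 59 pallets, 75 crates.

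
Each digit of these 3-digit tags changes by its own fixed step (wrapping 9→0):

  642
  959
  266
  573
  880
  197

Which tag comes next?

First digit goes 6, 9, 2, 5, 8, 1 → 4 (+3 each step, mod 10).
Second digit: +1 each step, mod 10; 4, 5, 6, 7, 8, 9 → 0.
Third digit: −3 each step, mod 10, so 2, 9, 6, 3, 0, 7 → 4.
So the next tag is 404.

404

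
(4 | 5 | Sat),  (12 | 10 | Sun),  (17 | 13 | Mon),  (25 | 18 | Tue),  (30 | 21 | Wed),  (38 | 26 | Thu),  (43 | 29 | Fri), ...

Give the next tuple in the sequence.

(51 | 34 | Sat)

First entry: alternating steps +8, +5, +8, +5, …, so 4, 12, 17, 25, 30, 38, 43 → 51.
Second entry goes 5, 10, 13, 18, 21, 26, 29 → 34 (alternating steps +5, +3, +5, +3, …).
Day goes Sat, Sun, Mon, Tue, Wed, Thu, Fri → Sat (runs through the weekdays Mon→Sun).
So the next tuple is (51 | 34 | Sat).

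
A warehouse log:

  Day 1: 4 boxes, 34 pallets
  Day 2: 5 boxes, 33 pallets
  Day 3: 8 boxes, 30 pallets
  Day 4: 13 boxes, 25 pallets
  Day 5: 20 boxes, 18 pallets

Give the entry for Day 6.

29 boxes, 9 pallets

Boxes goes 4, 5, 8, 13, 20 → 29 (differences are 1, 3, 5, … (increasing by 2 each time)).
Pallets: together with the boxes always sums to 38; 34, 33, 30, 25, 18 → 9.
So the next line is 29 boxes, 9 pallets.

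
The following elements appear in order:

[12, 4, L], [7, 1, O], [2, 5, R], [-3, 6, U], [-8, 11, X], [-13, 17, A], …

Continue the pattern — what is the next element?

[-18, 28, D]

First part: −5 each step; 12, 7, 2, -3, -8, -13 → -18.
Second part: each term is the sum of the two before it; 4, 1, 5, 6, 11, 17 → 28.
Letter goes L, O, R, U, X, A → D (letters move forward 3 places in the alphabet, wrapping Z→A).
Combining the parts gives [-18, 28, D].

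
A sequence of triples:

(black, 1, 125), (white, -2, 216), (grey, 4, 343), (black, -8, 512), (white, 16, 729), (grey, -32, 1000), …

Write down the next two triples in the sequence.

(black, 64, 1331), (white, -128, 1728)

Shade: repeats black → white → grey; black, white, grey, black, white, grey → black → white.
For the second part, ×(-2) each step: 1, -2, 4, -8, 16, -32 → 64 → -128.
Third part goes 125, 216, 343, 512, 729, 1000 → 1331 → 1728 (perfect cubes: 5³, 6³, 7³, …).
Putting the parts together: (black, 64, 1331) and then (white, -128, 1728).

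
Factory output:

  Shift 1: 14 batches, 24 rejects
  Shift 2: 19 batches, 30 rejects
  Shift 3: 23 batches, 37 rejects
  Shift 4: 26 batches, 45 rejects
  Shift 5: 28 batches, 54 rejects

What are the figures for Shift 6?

29 batches, 64 rejects

Batches: differences are 5, 4, 3, … (decreasing by 1 each time); 14, 19, 23, 26, 28 → 29.
Rejects: differences are 6, 7, 8, … (increasing by 1 each time); 24, 30, 37, 45, 54 → 64.
So the next row is 29 batches, 64 rejects.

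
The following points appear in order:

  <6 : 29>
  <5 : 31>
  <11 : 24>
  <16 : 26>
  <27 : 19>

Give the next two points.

<43 : 21>, <70 : 14>

First value — each term is the sum of the two before it: 6, 5, 11, 16, 27 → 43 → 70.
Second value: alternating steps +2, −7, +2, −7, …, so 29, 31, 24, 26, 19 → 21 → 14.
Putting the parts together: <43 : 21> and then <70 : 14>.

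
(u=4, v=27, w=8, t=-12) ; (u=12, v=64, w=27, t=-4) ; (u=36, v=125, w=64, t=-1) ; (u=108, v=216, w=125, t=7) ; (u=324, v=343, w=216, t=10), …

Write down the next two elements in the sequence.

(u=972, v=512, w=343, t=18), (u=2916, v=729, w=512, t=21)

U: ×3 each step; 4, 12, 36, 108, 324 → 972 → 2916.
V: 27, 64, 125, 216, 343 → 512 → 729 (perfect cubes: 3³, 4³, 5³, …).
W: 8, 27, 64, 125, 216 → 343 → 512 (perfect cubes: 2³, 3³, 4³, …).
T: alternating steps +8, +3, +8, +3, …, so -12, -4, -1, 7, 10 → 18 → 21.
Putting the parts together: (u=972, v=512, w=343, t=18) and then (u=2916, v=729, w=512, t=21).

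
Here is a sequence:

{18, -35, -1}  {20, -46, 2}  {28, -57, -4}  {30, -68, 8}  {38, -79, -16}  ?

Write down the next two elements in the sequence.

First component — alternating steps +2, +8, +2, +8, …: 18, 20, 28, 30, 38 → 40 → 48.
Second component goes -35, -46, -57, -68, -79 → -90 → -101 (−11 each step).
For the third component, ×(-2) each step: -1, 2, -4, 8, -16 → 32 → -64.
Putting the parts together: {40, -90, 32} and then {48, -101, -64}.

{40, -90, 32}, {48, -101, -64}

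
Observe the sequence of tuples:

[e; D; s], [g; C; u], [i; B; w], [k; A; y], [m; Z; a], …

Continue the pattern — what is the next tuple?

[o; Y; c]

First letter: letters move forward 2 places in the alphabet; e, g, i, k, m → o.
Second letter — letters move back 1 place in the alphabet, wrapping A→Z: D, C, B, A, Z → Y.
Third letter: letters move forward 2 places in the alphabet, wrapping Z→A, so s, u, w, y, a → c.
So the next tuple is [o; Y; c].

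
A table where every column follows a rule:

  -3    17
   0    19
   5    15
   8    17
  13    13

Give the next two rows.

16  15; 21  11

For the first component, alternating steps +3, +5, +3, +5, …: -3, 0, 5, 8, 13 → 16 → 21.
Second component: alternating steps +2, −4, +2, −4, …; 17, 19, 15, 17, 13 → 15 → 11.
So the next two rows are 16  15 and 21  11.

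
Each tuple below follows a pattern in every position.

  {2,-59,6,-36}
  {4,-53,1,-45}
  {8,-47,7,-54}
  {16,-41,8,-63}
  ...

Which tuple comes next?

For the first value, ×2 each step: 2, 4, 8, 16 → 32.
Second value: +6 each step, so -59, -53, -47, -41 → -35.
Third value — each term is the sum of the two before it: 6, 1, 7, 8 → 15.
Fourth value: -36, -45, -54, -63 → -72 (−9 each step).
Combining the parts gives {32,-35,15,-72}.

{32,-35,15,-72}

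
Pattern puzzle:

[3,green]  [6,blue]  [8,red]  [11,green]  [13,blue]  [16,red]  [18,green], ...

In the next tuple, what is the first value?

21

First value — alternating steps +3, +2, +3, +2, …: 3, 6, 8, 11, 13, 16, 18 → 21.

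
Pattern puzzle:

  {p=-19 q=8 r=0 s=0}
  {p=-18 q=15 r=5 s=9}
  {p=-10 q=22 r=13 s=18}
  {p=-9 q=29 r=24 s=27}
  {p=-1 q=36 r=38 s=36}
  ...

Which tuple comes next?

P — alternating steps +1, +8, +1, +8, …: -19, -18, -10, -9, -1 → 0.
Q: 8, 15, 22, 29, 36 → 43 (+7 each step).
R: differences are 5, 8, 11, … (increasing by 3 each time), so 0, 5, 13, 24, 38 → 55.
S: +9 each step, so 0, 9, 18, 27, 36 → 45.
Putting it together: {p=0 q=43 r=55 s=45}.

{p=0 q=43 r=55 s=45}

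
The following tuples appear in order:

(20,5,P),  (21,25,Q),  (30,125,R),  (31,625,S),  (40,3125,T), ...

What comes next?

First slot goes 20, 21, 30, 31, 40 → 41 (alternating steps +1, +9, +1, +9, …).
Second slot goes 5, 25, 125, 625, 3125 → 15625 (×5 each step).
Letter: letters move forward 1 place in the alphabet, so P, Q, R, S, T → U.
Putting it together: (41,15625,U).

(41,15625,U)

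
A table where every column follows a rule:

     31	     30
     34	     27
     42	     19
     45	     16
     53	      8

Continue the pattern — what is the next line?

56  5

First component goes 31, 34, 42, 45, 53 → 56 (alternating steps +3, +8, +3, +8, …).
Second component — together with the first component always sums to 61: 30, 27, 19, 16, 8 → 5.
So the next line is 56  5.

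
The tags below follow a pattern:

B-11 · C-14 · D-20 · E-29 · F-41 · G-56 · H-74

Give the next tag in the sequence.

Letter: letters move forward 1 place in the alphabet, so B, C, D, E, F, G, H → I.
For the second component, differences are 3, 6, 9, … (increasing by 3 each time): 11, 14, 20, 29, 41, 56, 74 → 95.
Putting it together: I-95.

I-95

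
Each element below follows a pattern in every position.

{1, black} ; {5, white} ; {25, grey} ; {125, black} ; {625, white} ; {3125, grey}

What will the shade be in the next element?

black

Shade: repeats black → white → grey, so black, white, grey, black, white, grey → black.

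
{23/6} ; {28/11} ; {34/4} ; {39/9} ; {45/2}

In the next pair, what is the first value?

50

For the first value, alternating steps +5, +6, +5, +6, …: 23, 28, 34, 39, 45 → 50.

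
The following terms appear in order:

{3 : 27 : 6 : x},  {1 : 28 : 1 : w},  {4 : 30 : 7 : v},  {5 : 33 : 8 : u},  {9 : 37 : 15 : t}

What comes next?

First entry: each term is the sum of the two before it, so 3, 1, 4, 5, 9 → 14.
For the second entry, differences are 1, 2, 3, … (increasing by 1 each time): 27, 28, 30, 33, 37 → 42.
Third entry — each term is the sum of the two before it: 6, 1, 7, 8, 15 → 23.
Letter: letters move back 1 place in the alphabet, so x, w, v, u, t → s.
So the next term is {14 : 42 : 23 : s}.

{14 : 42 : 23 : s}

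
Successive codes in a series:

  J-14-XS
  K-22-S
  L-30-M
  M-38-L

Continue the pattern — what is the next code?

Letter goes J, K, L, M → N (letters move forward 1 place in the alphabet).
Second component: +8 each step; 14, 22, 30, 38 → 46.
Size goes XS, S, M, L → XL (runs through clothing sizes XS→XL).
Putting it together: N-46-XL.

N-46-XL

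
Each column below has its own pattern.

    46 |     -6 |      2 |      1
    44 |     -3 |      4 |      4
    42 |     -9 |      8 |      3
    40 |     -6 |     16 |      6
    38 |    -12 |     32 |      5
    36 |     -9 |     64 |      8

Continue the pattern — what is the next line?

First component goes 46, 44, 42, 40, 38, 36 → 34 (−2 each step).
Second component: -6, -3, -9, -6, -12, -9 → -15 (alternating steps +3, −6, +3, −6, …).
Third component — ×2 each step: 2, 4, 8, 16, 32, 64 → 128.
For the fourth component, alternating steps +3, −1, +3, −1, …: 1, 4, 3, 6, 5, 8 → 7.
Putting it together: 34  -15  128  7.

34  -15  128  7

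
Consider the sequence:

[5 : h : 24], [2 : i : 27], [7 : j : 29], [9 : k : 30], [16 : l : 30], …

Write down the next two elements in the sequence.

For the first value, each term is the sum of the two before it: 5, 2, 7, 9, 16 → 25 → 41.
Letter: letters move forward 1 place in the alphabet, so h, i, j, k, l → m → n.
Third value — differences are 3, 2, 1, … (decreasing by 1 each time): 24, 27, 29, 30, 30 → 29 → 27.
So the next two elements are [25 : m : 29] and [41 : n : 27].

[25 : m : 29], [41 : n : 27]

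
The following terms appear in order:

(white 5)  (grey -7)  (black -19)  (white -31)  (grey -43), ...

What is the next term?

(black -55)

Shade goes white, grey, black, white, grey → black (repeats white → grey → black).
Second value: −12 each step, so 5, -7, -19, -31, -43 → -55.
Combining the parts gives (black -55).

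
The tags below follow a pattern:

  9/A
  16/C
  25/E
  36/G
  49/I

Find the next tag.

64/K

For the first component, perfect squares: 3², 4², 5², …: 9, 16, 25, 36, 49 → 64.
Letter — letters move forward 2 places in the alphabet: A, C, E, G, I → K.
Putting it together: 64/K.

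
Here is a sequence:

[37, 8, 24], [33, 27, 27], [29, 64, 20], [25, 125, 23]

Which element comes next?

[21, 216, 16]

First slot: 37, 33, 29, 25 → 21 (−4 each step).
Second slot: perfect cubes: 2³, 3³, 4³, …; 8, 27, 64, 125 → 216.
Third slot: alternating steps +3, −7, +3, −7, …, so 24, 27, 20, 23 → 16.
Combining the parts gives [21, 216, 16].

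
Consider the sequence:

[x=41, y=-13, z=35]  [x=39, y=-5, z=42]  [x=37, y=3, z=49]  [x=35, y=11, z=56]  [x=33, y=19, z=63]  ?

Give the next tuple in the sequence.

[x=31, y=27, z=70]

X: −2 each step; 41, 39, 37, 35, 33 → 31.
Y: -13, -5, 3, 11, 19 → 27 (+8 each step).
For the z, +7 each step: 35, 42, 49, 56, 63 → 70.
Putting it together: [x=31, y=27, z=70].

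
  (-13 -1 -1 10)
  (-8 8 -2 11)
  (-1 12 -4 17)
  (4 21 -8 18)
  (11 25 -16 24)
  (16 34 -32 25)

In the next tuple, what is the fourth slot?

For the fourth slot, alternating steps +1, +6, +1, +6, …: 10, 11, 17, 18, 24, 25 → 31.

31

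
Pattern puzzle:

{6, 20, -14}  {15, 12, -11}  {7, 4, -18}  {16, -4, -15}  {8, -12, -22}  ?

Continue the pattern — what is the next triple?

{17, -20, -19}

First coordinate goes 6, 15, 7, 16, 8 → 17 (alternating steps +9, −8, +9, −8, …).
Second coordinate goes 20, 12, 4, -4, -12 → -20 (−8 each step).
Third coordinate — alternating steps +3, −7, +3, −7, …: -14, -11, -18, -15, -22 → -19.
Combining the parts gives {17, -20, -19}.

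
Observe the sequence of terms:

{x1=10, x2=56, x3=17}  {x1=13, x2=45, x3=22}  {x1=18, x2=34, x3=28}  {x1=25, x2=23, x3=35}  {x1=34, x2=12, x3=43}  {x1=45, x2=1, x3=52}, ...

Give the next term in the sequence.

{x1=58, x2=-10, x3=62}

X1: differences are 3, 5, 7, … (increasing by 2 each time), so 10, 13, 18, 25, 34, 45 → 58.
For the x2, −11 each step: 56, 45, 34, 23, 12, 1 → -10.
X3 — differences are 5, 6, 7, … (increasing by 1 each time): 17, 22, 28, 35, 43, 52 → 62.
Putting it together: {x1=58, x2=-10, x3=62}.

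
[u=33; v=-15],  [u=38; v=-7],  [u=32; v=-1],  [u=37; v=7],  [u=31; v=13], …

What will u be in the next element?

U: alternating steps +5, −6, +5, −6, …, so 33, 38, 32, 37, 31 → 36.

36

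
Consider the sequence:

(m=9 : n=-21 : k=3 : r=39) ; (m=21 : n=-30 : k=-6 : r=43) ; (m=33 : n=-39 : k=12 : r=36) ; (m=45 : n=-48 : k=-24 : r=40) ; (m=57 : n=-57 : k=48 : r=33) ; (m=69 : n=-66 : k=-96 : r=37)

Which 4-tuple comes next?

M — +12 each step: 9, 21, 33, 45, 57, 69 → 81.
N: −9 each step; -21, -30, -39, -48, -57, -66 → -75.
K: ×(-2) each step; 3, -6, 12, -24, 48, -96 → 192.
R — alternating steps +4, −7, +4, −7, …: 39, 43, 36, 40, 33, 37 → 30.
So the next 4-tuple is (m=81 : n=-75 : k=192 : r=30).

(m=81 : n=-75 : k=192 : r=30)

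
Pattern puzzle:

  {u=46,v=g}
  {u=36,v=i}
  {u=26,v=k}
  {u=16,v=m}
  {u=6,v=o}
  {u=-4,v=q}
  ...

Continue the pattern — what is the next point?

{u=-14,v=s}

For the u, −10 each step: 46, 36, 26, 16, 6, -4 → -14.
For the v, letters move forward 2 places in the alphabet: g, i, k, m, o, q → s.
Putting it together: {u=-14,v=s}.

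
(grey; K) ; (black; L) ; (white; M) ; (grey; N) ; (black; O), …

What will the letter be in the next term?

Letter: letters move forward 1 place in the alphabet; K, L, M, N, O → P.

P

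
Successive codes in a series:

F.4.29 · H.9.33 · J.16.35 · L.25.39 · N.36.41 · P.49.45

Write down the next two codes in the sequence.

For the letter, letters move forward 2 places in the alphabet: F, H, J, L, N, P → R → T.
Second component: 4, 9, 16, 25, 36, 49 → 64 → 81 (perfect squares: 2², 3², 4², …).
Third component: alternating steps +4, +2, +4, +2, …; 29, 33, 35, 39, 41, 45 → 47 → 51.
So the next two codes are R.64.47 and T.81.51.

R.64.47, T.81.51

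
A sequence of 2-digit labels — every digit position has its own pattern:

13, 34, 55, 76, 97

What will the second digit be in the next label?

First digit — +2 each step, mod 10: 1, 3, 5, 7, 9 → 1.
Second digit: 3, 4, 5, 6, 7 → 8 (+1 each step, mod 10).

8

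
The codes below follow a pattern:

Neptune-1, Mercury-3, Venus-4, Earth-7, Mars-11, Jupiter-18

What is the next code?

Saturn-29

Planet: runs through the planets Mercury→Neptune, so Neptune, Mercury, Venus, Earth, Mars, Jupiter → Saturn.
For the second component, each term is the sum of the two before it: 1, 3, 4, 7, 11, 18 → 29.
Putting it together: Saturn-29.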